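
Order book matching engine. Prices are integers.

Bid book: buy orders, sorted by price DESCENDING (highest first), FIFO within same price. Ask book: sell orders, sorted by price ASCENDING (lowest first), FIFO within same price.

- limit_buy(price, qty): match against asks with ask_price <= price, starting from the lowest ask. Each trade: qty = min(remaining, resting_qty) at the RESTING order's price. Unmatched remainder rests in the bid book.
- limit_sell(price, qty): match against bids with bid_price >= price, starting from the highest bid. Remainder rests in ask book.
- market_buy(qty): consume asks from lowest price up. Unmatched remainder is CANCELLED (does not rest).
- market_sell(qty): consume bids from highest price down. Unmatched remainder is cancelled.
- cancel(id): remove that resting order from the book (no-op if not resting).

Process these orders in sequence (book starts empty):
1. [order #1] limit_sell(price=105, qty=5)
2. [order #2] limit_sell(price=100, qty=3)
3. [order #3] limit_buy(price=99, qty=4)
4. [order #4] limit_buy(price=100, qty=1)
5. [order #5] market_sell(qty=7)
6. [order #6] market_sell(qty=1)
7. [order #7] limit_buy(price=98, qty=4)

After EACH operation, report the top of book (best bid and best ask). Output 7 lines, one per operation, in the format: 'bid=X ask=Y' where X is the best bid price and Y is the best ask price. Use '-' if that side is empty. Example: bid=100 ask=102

Answer: bid=- ask=105
bid=- ask=100
bid=99 ask=100
bid=99 ask=100
bid=- ask=100
bid=- ask=100
bid=98 ask=100

Derivation:
After op 1 [order #1] limit_sell(price=105, qty=5): fills=none; bids=[-] asks=[#1:5@105]
After op 2 [order #2] limit_sell(price=100, qty=3): fills=none; bids=[-] asks=[#2:3@100 #1:5@105]
After op 3 [order #3] limit_buy(price=99, qty=4): fills=none; bids=[#3:4@99] asks=[#2:3@100 #1:5@105]
After op 4 [order #4] limit_buy(price=100, qty=1): fills=#4x#2:1@100; bids=[#3:4@99] asks=[#2:2@100 #1:5@105]
After op 5 [order #5] market_sell(qty=7): fills=#3x#5:4@99; bids=[-] asks=[#2:2@100 #1:5@105]
After op 6 [order #6] market_sell(qty=1): fills=none; bids=[-] asks=[#2:2@100 #1:5@105]
After op 7 [order #7] limit_buy(price=98, qty=4): fills=none; bids=[#7:4@98] asks=[#2:2@100 #1:5@105]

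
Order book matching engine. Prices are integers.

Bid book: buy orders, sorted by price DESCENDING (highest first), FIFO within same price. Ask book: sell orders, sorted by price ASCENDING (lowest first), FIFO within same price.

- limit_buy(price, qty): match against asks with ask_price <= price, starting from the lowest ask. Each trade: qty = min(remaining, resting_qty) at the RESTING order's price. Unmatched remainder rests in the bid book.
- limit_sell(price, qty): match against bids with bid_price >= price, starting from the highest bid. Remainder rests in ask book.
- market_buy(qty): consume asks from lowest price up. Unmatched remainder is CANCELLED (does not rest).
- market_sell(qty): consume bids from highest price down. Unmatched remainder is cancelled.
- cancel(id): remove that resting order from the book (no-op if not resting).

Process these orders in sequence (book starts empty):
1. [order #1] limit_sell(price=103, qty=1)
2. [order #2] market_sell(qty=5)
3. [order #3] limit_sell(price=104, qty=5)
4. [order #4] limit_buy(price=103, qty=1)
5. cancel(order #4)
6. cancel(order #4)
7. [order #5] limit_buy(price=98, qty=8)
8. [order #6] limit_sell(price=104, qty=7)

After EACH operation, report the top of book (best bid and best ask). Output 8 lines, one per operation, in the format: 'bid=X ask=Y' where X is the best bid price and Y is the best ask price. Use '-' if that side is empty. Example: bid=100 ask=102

After op 1 [order #1] limit_sell(price=103, qty=1): fills=none; bids=[-] asks=[#1:1@103]
After op 2 [order #2] market_sell(qty=5): fills=none; bids=[-] asks=[#1:1@103]
After op 3 [order #3] limit_sell(price=104, qty=5): fills=none; bids=[-] asks=[#1:1@103 #3:5@104]
After op 4 [order #4] limit_buy(price=103, qty=1): fills=#4x#1:1@103; bids=[-] asks=[#3:5@104]
After op 5 cancel(order #4): fills=none; bids=[-] asks=[#3:5@104]
After op 6 cancel(order #4): fills=none; bids=[-] asks=[#3:5@104]
After op 7 [order #5] limit_buy(price=98, qty=8): fills=none; bids=[#5:8@98] asks=[#3:5@104]
After op 8 [order #6] limit_sell(price=104, qty=7): fills=none; bids=[#5:8@98] asks=[#3:5@104 #6:7@104]

Answer: bid=- ask=103
bid=- ask=103
bid=- ask=103
bid=- ask=104
bid=- ask=104
bid=- ask=104
bid=98 ask=104
bid=98 ask=104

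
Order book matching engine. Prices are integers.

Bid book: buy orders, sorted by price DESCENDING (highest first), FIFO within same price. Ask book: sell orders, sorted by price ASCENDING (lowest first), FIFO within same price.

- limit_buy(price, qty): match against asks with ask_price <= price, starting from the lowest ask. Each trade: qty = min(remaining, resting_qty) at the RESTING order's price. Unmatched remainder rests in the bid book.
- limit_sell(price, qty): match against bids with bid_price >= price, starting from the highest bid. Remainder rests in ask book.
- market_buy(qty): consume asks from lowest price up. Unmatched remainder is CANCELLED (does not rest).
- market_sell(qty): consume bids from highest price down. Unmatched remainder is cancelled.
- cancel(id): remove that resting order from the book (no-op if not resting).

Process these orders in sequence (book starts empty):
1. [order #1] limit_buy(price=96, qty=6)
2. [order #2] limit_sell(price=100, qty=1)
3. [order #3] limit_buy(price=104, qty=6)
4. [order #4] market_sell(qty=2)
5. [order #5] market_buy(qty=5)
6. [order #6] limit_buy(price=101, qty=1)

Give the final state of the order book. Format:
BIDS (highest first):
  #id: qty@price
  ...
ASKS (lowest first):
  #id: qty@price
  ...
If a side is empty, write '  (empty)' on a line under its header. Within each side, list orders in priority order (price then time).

Answer: BIDS (highest first):
  #3: 3@104
  #6: 1@101
  #1: 6@96
ASKS (lowest first):
  (empty)

Derivation:
After op 1 [order #1] limit_buy(price=96, qty=6): fills=none; bids=[#1:6@96] asks=[-]
After op 2 [order #2] limit_sell(price=100, qty=1): fills=none; bids=[#1:6@96] asks=[#2:1@100]
After op 3 [order #3] limit_buy(price=104, qty=6): fills=#3x#2:1@100; bids=[#3:5@104 #1:6@96] asks=[-]
After op 4 [order #4] market_sell(qty=2): fills=#3x#4:2@104; bids=[#3:3@104 #1:6@96] asks=[-]
After op 5 [order #5] market_buy(qty=5): fills=none; bids=[#3:3@104 #1:6@96] asks=[-]
After op 6 [order #6] limit_buy(price=101, qty=1): fills=none; bids=[#3:3@104 #6:1@101 #1:6@96] asks=[-]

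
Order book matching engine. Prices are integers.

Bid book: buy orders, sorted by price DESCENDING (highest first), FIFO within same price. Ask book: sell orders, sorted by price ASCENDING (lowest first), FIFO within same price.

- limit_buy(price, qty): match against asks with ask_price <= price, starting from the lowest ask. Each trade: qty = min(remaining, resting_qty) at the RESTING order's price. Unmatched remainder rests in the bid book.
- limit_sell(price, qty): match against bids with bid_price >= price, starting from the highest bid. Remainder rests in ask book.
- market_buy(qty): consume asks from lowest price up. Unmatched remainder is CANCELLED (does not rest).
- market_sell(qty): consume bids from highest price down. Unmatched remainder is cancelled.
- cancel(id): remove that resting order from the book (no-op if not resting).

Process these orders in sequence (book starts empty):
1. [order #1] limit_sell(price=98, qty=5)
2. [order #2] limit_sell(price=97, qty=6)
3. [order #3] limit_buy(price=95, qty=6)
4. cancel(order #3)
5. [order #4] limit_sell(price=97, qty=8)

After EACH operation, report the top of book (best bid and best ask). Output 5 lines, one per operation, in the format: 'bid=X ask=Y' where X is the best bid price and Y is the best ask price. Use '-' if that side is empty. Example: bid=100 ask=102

Answer: bid=- ask=98
bid=- ask=97
bid=95 ask=97
bid=- ask=97
bid=- ask=97

Derivation:
After op 1 [order #1] limit_sell(price=98, qty=5): fills=none; bids=[-] asks=[#1:5@98]
After op 2 [order #2] limit_sell(price=97, qty=6): fills=none; bids=[-] asks=[#2:6@97 #1:5@98]
After op 3 [order #3] limit_buy(price=95, qty=6): fills=none; bids=[#3:6@95] asks=[#2:6@97 #1:5@98]
After op 4 cancel(order #3): fills=none; bids=[-] asks=[#2:6@97 #1:5@98]
After op 5 [order #4] limit_sell(price=97, qty=8): fills=none; bids=[-] asks=[#2:6@97 #4:8@97 #1:5@98]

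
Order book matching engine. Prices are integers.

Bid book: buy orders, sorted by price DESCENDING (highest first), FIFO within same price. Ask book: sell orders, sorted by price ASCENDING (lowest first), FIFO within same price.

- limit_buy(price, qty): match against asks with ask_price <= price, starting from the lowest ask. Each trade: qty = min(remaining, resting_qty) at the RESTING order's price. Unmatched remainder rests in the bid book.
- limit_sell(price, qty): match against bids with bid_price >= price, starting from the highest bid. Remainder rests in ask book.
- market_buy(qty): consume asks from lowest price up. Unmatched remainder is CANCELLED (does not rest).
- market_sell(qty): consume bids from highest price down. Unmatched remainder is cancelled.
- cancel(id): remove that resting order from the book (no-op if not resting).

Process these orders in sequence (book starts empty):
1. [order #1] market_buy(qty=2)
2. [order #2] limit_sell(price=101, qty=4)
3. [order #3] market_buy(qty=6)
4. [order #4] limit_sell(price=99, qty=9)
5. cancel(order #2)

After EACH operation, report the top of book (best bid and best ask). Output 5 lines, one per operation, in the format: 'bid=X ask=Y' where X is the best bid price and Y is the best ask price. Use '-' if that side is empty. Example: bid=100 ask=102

Answer: bid=- ask=-
bid=- ask=101
bid=- ask=-
bid=- ask=99
bid=- ask=99

Derivation:
After op 1 [order #1] market_buy(qty=2): fills=none; bids=[-] asks=[-]
After op 2 [order #2] limit_sell(price=101, qty=4): fills=none; bids=[-] asks=[#2:4@101]
After op 3 [order #3] market_buy(qty=6): fills=#3x#2:4@101; bids=[-] asks=[-]
After op 4 [order #4] limit_sell(price=99, qty=9): fills=none; bids=[-] asks=[#4:9@99]
After op 5 cancel(order #2): fills=none; bids=[-] asks=[#4:9@99]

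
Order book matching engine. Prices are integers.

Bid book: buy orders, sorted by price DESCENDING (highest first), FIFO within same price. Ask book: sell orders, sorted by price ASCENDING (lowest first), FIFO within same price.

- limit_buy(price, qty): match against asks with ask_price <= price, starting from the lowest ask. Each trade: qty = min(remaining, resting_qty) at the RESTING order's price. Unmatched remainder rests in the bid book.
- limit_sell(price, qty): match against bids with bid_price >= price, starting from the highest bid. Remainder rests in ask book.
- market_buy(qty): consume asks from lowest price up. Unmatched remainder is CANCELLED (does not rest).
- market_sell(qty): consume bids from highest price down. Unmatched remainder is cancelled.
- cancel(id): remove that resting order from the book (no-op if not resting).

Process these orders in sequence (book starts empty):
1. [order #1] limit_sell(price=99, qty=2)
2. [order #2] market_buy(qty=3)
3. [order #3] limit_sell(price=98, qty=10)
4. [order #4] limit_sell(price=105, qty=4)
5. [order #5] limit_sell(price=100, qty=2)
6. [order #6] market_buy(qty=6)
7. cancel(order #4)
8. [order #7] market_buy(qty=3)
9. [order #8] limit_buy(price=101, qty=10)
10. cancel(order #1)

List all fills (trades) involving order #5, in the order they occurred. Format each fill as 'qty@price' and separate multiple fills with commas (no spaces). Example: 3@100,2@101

Answer: 2@100

Derivation:
After op 1 [order #1] limit_sell(price=99, qty=2): fills=none; bids=[-] asks=[#1:2@99]
After op 2 [order #2] market_buy(qty=3): fills=#2x#1:2@99; bids=[-] asks=[-]
After op 3 [order #3] limit_sell(price=98, qty=10): fills=none; bids=[-] asks=[#3:10@98]
After op 4 [order #4] limit_sell(price=105, qty=4): fills=none; bids=[-] asks=[#3:10@98 #4:4@105]
After op 5 [order #5] limit_sell(price=100, qty=2): fills=none; bids=[-] asks=[#3:10@98 #5:2@100 #4:4@105]
After op 6 [order #6] market_buy(qty=6): fills=#6x#3:6@98; bids=[-] asks=[#3:4@98 #5:2@100 #4:4@105]
After op 7 cancel(order #4): fills=none; bids=[-] asks=[#3:4@98 #5:2@100]
After op 8 [order #7] market_buy(qty=3): fills=#7x#3:3@98; bids=[-] asks=[#3:1@98 #5:2@100]
After op 9 [order #8] limit_buy(price=101, qty=10): fills=#8x#3:1@98 #8x#5:2@100; bids=[#8:7@101] asks=[-]
After op 10 cancel(order #1): fills=none; bids=[#8:7@101] asks=[-]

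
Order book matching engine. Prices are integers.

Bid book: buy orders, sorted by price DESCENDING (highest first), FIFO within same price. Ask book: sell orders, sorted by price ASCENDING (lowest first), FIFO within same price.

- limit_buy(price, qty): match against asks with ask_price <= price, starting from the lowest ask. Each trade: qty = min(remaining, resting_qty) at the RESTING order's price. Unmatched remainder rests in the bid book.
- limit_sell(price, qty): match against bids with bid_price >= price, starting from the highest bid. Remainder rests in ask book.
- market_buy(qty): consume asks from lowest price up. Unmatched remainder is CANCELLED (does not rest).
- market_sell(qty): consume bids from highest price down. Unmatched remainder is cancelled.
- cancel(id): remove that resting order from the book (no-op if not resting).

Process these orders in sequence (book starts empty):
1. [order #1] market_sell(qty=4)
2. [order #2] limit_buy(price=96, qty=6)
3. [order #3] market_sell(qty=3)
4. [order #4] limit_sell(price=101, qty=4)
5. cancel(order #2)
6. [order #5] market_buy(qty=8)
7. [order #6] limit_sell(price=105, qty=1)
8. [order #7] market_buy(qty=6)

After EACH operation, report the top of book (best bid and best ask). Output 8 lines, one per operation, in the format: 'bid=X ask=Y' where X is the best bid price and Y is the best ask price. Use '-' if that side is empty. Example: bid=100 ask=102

Answer: bid=- ask=-
bid=96 ask=-
bid=96 ask=-
bid=96 ask=101
bid=- ask=101
bid=- ask=-
bid=- ask=105
bid=- ask=-

Derivation:
After op 1 [order #1] market_sell(qty=4): fills=none; bids=[-] asks=[-]
After op 2 [order #2] limit_buy(price=96, qty=6): fills=none; bids=[#2:6@96] asks=[-]
After op 3 [order #3] market_sell(qty=3): fills=#2x#3:3@96; bids=[#2:3@96] asks=[-]
After op 4 [order #4] limit_sell(price=101, qty=4): fills=none; bids=[#2:3@96] asks=[#4:4@101]
After op 5 cancel(order #2): fills=none; bids=[-] asks=[#4:4@101]
After op 6 [order #5] market_buy(qty=8): fills=#5x#4:4@101; bids=[-] asks=[-]
After op 7 [order #6] limit_sell(price=105, qty=1): fills=none; bids=[-] asks=[#6:1@105]
After op 8 [order #7] market_buy(qty=6): fills=#7x#6:1@105; bids=[-] asks=[-]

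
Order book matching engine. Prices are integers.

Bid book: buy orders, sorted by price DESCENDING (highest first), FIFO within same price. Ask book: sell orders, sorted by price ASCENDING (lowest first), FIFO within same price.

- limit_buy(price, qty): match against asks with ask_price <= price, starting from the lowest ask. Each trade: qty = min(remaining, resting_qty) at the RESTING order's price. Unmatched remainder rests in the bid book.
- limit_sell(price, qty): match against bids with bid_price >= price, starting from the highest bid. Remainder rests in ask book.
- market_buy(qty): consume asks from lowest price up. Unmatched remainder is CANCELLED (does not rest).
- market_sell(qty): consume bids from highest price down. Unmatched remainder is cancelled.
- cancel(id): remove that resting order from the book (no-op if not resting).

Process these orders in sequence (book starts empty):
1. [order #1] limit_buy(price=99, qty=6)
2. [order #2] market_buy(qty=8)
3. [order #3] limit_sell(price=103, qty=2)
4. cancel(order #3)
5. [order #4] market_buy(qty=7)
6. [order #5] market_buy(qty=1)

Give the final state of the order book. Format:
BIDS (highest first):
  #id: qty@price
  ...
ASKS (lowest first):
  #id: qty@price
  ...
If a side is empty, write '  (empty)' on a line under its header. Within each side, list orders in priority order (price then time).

After op 1 [order #1] limit_buy(price=99, qty=6): fills=none; bids=[#1:6@99] asks=[-]
After op 2 [order #2] market_buy(qty=8): fills=none; bids=[#1:6@99] asks=[-]
After op 3 [order #3] limit_sell(price=103, qty=2): fills=none; bids=[#1:6@99] asks=[#3:2@103]
After op 4 cancel(order #3): fills=none; bids=[#1:6@99] asks=[-]
After op 5 [order #4] market_buy(qty=7): fills=none; bids=[#1:6@99] asks=[-]
After op 6 [order #5] market_buy(qty=1): fills=none; bids=[#1:6@99] asks=[-]

Answer: BIDS (highest first):
  #1: 6@99
ASKS (lowest first):
  (empty)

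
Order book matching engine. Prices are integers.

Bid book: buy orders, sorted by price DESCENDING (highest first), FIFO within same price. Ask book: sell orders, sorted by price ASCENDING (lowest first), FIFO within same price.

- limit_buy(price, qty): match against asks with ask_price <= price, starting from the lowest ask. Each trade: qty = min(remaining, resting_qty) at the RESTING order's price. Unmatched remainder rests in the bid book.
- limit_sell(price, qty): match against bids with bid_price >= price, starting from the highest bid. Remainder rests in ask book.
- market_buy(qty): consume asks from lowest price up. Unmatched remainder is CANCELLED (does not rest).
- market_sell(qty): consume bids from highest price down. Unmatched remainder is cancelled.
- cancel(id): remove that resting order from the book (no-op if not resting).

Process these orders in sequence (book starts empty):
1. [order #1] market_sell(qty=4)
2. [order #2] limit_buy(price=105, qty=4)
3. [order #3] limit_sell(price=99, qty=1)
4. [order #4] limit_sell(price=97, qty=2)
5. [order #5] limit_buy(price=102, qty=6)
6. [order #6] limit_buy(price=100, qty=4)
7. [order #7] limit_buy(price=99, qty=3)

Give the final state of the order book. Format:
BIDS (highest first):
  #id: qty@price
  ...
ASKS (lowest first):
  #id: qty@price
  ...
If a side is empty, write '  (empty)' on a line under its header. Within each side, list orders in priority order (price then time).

Answer: BIDS (highest first):
  #2: 1@105
  #5: 6@102
  #6: 4@100
  #7: 3@99
ASKS (lowest first):
  (empty)

Derivation:
After op 1 [order #1] market_sell(qty=4): fills=none; bids=[-] asks=[-]
After op 2 [order #2] limit_buy(price=105, qty=4): fills=none; bids=[#2:4@105] asks=[-]
After op 3 [order #3] limit_sell(price=99, qty=1): fills=#2x#3:1@105; bids=[#2:3@105] asks=[-]
After op 4 [order #4] limit_sell(price=97, qty=2): fills=#2x#4:2@105; bids=[#2:1@105] asks=[-]
After op 5 [order #5] limit_buy(price=102, qty=6): fills=none; bids=[#2:1@105 #5:6@102] asks=[-]
After op 6 [order #6] limit_buy(price=100, qty=4): fills=none; bids=[#2:1@105 #5:6@102 #6:4@100] asks=[-]
After op 7 [order #7] limit_buy(price=99, qty=3): fills=none; bids=[#2:1@105 #5:6@102 #6:4@100 #7:3@99] asks=[-]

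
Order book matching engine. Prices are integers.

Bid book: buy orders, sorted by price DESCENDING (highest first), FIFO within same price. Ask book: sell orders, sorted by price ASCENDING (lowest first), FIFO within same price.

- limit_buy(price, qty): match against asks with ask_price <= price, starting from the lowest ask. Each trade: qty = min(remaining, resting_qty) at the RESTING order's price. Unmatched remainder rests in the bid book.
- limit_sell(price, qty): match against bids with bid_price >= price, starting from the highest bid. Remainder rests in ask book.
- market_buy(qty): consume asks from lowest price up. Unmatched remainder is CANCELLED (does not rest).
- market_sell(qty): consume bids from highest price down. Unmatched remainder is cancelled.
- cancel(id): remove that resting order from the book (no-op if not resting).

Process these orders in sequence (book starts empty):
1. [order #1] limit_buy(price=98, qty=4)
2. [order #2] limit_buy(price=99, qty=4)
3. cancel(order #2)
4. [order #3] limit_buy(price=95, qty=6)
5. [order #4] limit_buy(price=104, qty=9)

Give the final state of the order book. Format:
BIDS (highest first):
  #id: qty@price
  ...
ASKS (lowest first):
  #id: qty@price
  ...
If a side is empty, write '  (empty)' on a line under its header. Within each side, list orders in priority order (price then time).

Answer: BIDS (highest first):
  #4: 9@104
  #1: 4@98
  #3: 6@95
ASKS (lowest first):
  (empty)

Derivation:
After op 1 [order #1] limit_buy(price=98, qty=4): fills=none; bids=[#1:4@98] asks=[-]
After op 2 [order #2] limit_buy(price=99, qty=4): fills=none; bids=[#2:4@99 #1:4@98] asks=[-]
After op 3 cancel(order #2): fills=none; bids=[#1:4@98] asks=[-]
After op 4 [order #3] limit_buy(price=95, qty=6): fills=none; bids=[#1:4@98 #3:6@95] asks=[-]
After op 5 [order #4] limit_buy(price=104, qty=9): fills=none; bids=[#4:9@104 #1:4@98 #3:6@95] asks=[-]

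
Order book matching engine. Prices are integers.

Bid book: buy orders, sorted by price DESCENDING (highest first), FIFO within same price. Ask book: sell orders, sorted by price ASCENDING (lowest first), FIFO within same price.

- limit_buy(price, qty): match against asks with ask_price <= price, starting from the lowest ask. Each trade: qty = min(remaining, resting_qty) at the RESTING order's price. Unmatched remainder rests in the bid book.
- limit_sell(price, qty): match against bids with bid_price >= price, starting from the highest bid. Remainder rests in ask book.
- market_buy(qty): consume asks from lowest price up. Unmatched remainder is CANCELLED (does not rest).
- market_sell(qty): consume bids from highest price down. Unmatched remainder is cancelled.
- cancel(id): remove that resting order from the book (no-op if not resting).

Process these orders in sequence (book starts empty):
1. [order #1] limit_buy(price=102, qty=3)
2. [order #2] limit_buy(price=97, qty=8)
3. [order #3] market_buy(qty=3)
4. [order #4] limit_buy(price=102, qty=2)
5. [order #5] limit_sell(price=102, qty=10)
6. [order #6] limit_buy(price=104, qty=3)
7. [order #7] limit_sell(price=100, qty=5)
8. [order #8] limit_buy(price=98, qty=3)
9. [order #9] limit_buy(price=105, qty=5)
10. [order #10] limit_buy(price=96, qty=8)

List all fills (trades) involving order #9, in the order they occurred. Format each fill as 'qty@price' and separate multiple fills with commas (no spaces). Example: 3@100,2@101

After op 1 [order #1] limit_buy(price=102, qty=3): fills=none; bids=[#1:3@102] asks=[-]
After op 2 [order #2] limit_buy(price=97, qty=8): fills=none; bids=[#1:3@102 #2:8@97] asks=[-]
After op 3 [order #3] market_buy(qty=3): fills=none; bids=[#1:3@102 #2:8@97] asks=[-]
After op 4 [order #4] limit_buy(price=102, qty=2): fills=none; bids=[#1:3@102 #4:2@102 #2:8@97] asks=[-]
After op 5 [order #5] limit_sell(price=102, qty=10): fills=#1x#5:3@102 #4x#5:2@102; bids=[#2:8@97] asks=[#5:5@102]
After op 6 [order #6] limit_buy(price=104, qty=3): fills=#6x#5:3@102; bids=[#2:8@97] asks=[#5:2@102]
After op 7 [order #7] limit_sell(price=100, qty=5): fills=none; bids=[#2:8@97] asks=[#7:5@100 #5:2@102]
After op 8 [order #8] limit_buy(price=98, qty=3): fills=none; bids=[#8:3@98 #2:8@97] asks=[#7:5@100 #5:2@102]
After op 9 [order #9] limit_buy(price=105, qty=5): fills=#9x#7:5@100; bids=[#8:3@98 #2:8@97] asks=[#5:2@102]
After op 10 [order #10] limit_buy(price=96, qty=8): fills=none; bids=[#8:3@98 #2:8@97 #10:8@96] asks=[#5:2@102]

Answer: 5@100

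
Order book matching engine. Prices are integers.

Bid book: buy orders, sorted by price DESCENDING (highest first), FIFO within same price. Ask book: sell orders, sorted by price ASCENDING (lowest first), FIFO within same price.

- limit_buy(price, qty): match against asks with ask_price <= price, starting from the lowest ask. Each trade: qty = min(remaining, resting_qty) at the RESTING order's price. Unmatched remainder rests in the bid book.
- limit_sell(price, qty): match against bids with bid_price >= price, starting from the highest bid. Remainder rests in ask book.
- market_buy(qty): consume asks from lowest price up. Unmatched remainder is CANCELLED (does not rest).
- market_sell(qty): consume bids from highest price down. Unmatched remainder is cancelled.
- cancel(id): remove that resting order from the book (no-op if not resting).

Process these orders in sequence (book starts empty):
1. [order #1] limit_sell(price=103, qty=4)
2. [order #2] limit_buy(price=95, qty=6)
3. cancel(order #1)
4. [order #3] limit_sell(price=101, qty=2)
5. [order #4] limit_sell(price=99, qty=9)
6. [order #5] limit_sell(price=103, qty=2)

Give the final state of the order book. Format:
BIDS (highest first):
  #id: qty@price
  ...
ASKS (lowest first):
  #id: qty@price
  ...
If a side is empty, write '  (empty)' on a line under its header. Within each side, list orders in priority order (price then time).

Answer: BIDS (highest first):
  #2: 6@95
ASKS (lowest first):
  #4: 9@99
  #3: 2@101
  #5: 2@103

Derivation:
After op 1 [order #1] limit_sell(price=103, qty=4): fills=none; bids=[-] asks=[#1:4@103]
After op 2 [order #2] limit_buy(price=95, qty=6): fills=none; bids=[#2:6@95] asks=[#1:4@103]
After op 3 cancel(order #1): fills=none; bids=[#2:6@95] asks=[-]
After op 4 [order #3] limit_sell(price=101, qty=2): fills=none; bids=[#2:6@95] asks=[#3:2@101]
After op 5 [order #4] limit_sell(price=99, qty=9): fills=none; bids=[#2:6@95] asks=[#4:9@99 #3:2@101]
After op 6 [order #5] limit_sell(price=103, qty=2): fills=none; bids=[#2:6@95] asks=[#4:9@99 #3:2@101 #5:2@103]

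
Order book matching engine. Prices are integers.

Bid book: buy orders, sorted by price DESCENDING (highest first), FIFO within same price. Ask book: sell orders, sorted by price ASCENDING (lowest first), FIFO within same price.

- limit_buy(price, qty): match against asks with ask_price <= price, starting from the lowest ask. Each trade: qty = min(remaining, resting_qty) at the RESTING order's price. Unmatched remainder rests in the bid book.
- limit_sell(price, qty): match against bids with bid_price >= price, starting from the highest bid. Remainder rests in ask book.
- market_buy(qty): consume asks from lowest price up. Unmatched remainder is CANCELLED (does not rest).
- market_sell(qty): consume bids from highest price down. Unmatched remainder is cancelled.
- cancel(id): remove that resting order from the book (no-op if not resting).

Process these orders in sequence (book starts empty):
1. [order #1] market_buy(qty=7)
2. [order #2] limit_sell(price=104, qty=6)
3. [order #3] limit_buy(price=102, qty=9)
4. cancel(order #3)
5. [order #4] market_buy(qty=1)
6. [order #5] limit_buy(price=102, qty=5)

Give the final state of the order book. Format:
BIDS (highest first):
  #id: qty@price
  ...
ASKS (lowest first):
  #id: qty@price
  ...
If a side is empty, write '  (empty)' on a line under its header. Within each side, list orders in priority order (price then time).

Answer: BIDS (highest first):
  #5: 5@102
ASKS (lowest first):
  #2: 5@104

Derivation:
After op 1 [order #1] market_buy(qty=7): fills=none; bids=[-] asks=[-]
After op 2 [order #2] limit_sell(price=104, qty=6): fills=none; bids=[-] asks=[#2:6@104]
After op 3 [order #3] limit_buy(price=102, qty=9): fills=none; bids=[#3:9@102] asks=[#2:6@104]
After op 4 cancel(order #3): fills=none; bids=[-] asks=[#2:6@104]
After op 5 [order #4] market_buy(qty=1): fills=#4x#2:1@104; bids=[-] asks=[#2:5@104]
After op 6 [order #5] limit_buy(price=102, qty=5): fills=none; bids=[#5:5@102] asks=[#2:5@104]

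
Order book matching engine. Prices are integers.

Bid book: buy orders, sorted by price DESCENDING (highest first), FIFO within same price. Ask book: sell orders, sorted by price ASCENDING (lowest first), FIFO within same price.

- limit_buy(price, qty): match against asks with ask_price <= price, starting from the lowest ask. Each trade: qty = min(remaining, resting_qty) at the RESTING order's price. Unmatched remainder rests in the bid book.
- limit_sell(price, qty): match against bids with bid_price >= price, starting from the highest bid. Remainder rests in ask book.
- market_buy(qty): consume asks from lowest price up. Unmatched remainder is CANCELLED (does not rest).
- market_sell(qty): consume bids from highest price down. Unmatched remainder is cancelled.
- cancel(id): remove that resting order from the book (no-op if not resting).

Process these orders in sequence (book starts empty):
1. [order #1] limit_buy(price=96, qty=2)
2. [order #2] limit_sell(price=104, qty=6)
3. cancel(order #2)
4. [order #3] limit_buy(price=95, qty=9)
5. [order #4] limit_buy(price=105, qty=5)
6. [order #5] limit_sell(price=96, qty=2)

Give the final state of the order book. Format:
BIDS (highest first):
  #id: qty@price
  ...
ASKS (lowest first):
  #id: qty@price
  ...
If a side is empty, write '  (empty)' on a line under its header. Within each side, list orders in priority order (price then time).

After op 1 [order #1] limit_buy(price=96, qty=2): fills=none; bids=[#1:2@96] asks=[-]
After op 2 [order #2] limit_sell(price=104, qty=6): fills=none; bids=[#1:2@96] asks=[#2:6@104]
After op 3 cancel(order #2): fills=none; bids=[#1:2@96] asks=[-]
After op 4 [order #3] limit_buy(price=95, qty=9): fills=none; bids=[#1:2@96 #3:9@95] asks=[-]
After op 5 [order #4] limit_buy(price=105, qty=5): fills=none; bids=[#4:5@105 #1:2@96 #3:9@95] asks=[-]
After op 6 [order #5] limit_sell(price=96, qty=2): fills=#4x#5:2@105; bids=[#4:3@105 #1:2@96 #3:9@95] asks=[-]

Answer: BIDS (highest first):
  #4: 3@105
  #1: 2@96
  #3: 9@95
ASKS (lowest first):
  (empty)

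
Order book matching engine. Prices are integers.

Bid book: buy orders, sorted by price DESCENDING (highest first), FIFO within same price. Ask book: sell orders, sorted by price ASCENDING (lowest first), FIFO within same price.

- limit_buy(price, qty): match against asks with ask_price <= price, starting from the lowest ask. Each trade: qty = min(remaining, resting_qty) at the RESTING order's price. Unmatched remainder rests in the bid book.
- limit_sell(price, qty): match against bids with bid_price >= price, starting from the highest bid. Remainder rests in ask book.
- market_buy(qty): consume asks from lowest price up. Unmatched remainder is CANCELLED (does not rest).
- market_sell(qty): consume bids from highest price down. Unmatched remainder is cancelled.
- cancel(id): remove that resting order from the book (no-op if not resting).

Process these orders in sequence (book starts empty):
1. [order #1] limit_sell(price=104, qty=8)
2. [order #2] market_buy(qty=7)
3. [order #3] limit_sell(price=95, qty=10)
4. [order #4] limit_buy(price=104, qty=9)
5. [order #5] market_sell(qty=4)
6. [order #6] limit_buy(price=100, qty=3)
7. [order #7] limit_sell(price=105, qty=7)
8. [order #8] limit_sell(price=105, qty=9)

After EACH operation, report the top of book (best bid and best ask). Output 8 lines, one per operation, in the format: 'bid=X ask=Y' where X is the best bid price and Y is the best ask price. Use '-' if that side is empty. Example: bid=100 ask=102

Answer: bid=- ask=104
bid=- ask=104
bid=- ask=95
bid=- ask=95
bid=- ask=95
bid=100 ask=104
bid=100 ask=104
bid=100 ask=104

Derivation:
After op 1 [order #1] limit_sell(price=104, qty=8): fills=none; bids=[-] asks=[#1:8@104]
After op 2 [order #2] market_buy(qty=7): fills=#2x#1:7@104; bids=[-] asks=[#1:1@104]
After op 3 [order #3] limit_sell(price=95, qty=10): fills=none; bids=[-] asks=[#3:10@95 #1:1@104]
After op 4 [order #4] limit_buy(price=104, qty=9): fills=#4x#3:9@95; bids=[-] asks=[#3:1@95 #1:1@104]
After op 5 [order #5] market_sell(qty=4): fills=none; bids=[-] asks=[#3:1@95 #1:1@104]
After op 6 [order #6] limit_buy(price=100, qty=3): fills=#6x#3:1@95; bids=[#6:2@100] asks=[#1:1@104]
After op 7 [order #7] limit_sell(price=105, qty=7): fills=none; bids=[#6:2@100] asks=[#1:1@104 #7:7@105]
After op 8 [order #8] limit_sell(price=105, qty=9): fills=none; bids=[#6:2@100] asks=[#1:1@104 #7:7@105 #8:9@105]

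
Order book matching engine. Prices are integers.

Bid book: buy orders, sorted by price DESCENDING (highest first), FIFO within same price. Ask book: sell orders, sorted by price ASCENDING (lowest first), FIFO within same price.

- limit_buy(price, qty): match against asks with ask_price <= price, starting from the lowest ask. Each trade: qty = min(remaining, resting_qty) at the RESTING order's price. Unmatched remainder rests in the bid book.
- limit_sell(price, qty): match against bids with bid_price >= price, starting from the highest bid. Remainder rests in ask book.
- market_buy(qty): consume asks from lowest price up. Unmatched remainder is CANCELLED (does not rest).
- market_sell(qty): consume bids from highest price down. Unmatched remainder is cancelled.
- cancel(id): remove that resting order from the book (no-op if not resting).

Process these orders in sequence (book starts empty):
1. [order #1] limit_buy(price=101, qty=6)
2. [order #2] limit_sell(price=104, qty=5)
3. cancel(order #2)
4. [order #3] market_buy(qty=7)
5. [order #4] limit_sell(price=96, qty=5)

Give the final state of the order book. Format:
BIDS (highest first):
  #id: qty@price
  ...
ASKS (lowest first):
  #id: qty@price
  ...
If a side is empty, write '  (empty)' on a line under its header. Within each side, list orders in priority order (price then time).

Answer: BIDS (highest first):
  #1: 1@101
ASKS (lowest first):
  (empty)

Derivation:
After op 1 [order #1] limit_buy(price=101, qty=6): fills=none; bids=[#1:6@101] asks=[-]
After op 2 [order #2] limit_sell(price=104, qty=5): fills=none; bids=[#1:6@101] asks=[#2:5@104]
After op 3 cancel(order #2): fills=none; bids=[#1:6@101] asks=[-]
After op 4 [order #3] market_buy(qty=7): fills=none; bids=[#1:6@101] asks=[-]
After op 5 [order #4] limit_sell(price=96, qty=5): fills=#1x#4:5@101; bids=[#1:1@101] asks=[-]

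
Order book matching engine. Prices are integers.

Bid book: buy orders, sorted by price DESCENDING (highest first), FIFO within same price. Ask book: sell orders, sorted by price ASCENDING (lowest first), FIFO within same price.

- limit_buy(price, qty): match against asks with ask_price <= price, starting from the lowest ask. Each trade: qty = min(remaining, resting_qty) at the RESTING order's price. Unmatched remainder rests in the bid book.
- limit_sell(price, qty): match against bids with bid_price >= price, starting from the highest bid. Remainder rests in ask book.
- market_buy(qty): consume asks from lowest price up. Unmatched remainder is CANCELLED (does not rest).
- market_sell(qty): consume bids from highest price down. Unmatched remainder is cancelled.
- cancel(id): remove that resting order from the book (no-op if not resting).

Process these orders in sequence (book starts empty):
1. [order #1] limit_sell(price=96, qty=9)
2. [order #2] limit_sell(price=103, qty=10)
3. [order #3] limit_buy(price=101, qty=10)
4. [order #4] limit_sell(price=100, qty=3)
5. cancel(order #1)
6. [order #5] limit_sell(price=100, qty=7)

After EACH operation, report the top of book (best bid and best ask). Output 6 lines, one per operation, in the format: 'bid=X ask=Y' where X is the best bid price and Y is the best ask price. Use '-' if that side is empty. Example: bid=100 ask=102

After op 1 [order #1] limit_sell(price=96, qty=9): fills=none; bids=[-] asks=[#1:9@96]
After op 2 [order #2] limit_sell(price=103, qty=10): fills=none; bids=[-] asks=[#1:9@96 #2:10@103]
After op 3 [order #3] limit_buy(price=101, qty=10): fills=#3x#1:9@96; bids=[#3:1@101] asks=[#2:10@103]
After op 4 [order #4] limit_sell(price=100, qty=3): fills=#3x#4:1@101; bids=[-] asks=[#4:2@100 #2:10@103]
After op 5 cancel(order #1): fills=none; bids=[-] asks=[#4:2@100 #2:10@103]
After op 6 [order #5] limit_sell(price=100, qty=7): fills=none; bids=[-] asks=[#4:2@100 #5:7@100 #2:10@103]

Answer: bid=- ask=96
bid=- ask=96
bid=101 ask=103
bid=- ask=100
bid=- ask=100
bid=- ask=100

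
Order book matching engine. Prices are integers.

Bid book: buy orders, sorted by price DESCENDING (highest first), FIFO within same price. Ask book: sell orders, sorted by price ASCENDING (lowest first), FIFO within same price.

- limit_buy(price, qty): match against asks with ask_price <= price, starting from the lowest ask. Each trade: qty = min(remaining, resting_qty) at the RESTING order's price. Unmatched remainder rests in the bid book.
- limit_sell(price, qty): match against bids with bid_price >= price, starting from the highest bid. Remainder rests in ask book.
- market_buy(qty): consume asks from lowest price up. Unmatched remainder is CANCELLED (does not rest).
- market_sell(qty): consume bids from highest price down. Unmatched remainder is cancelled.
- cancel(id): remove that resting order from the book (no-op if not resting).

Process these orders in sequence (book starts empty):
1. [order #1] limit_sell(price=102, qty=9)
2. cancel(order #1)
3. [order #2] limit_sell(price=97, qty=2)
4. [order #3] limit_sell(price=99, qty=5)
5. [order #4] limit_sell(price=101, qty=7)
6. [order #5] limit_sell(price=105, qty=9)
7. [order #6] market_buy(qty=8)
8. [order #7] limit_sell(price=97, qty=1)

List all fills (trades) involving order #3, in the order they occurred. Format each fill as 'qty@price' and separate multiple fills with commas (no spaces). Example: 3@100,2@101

Answer: 5@99

Derivation:
After op 1 [order #1] limit_sell(price=102, qty=9): fills=none; bids=[-] asks=[#1:9@102]
After op 2 cancel(order #1): fills=none; bids=[-] asks=[-]
After op 3 [order #2] limit_sell(price=97, qty=2): fills=none; bids=[-] asks=[#2:2@97]
After op 4 [order #3] limit_sell(price=99, qty=5): fills=none; bids=[-] asks=[#2:2@97 #3:5@99]
After op 5 [order #4] limit_sell(price=101, qty=7): fills=none; bids=[-] asks=[#2:2@97 #3:5@99 #4:7@101]
After op 6 [order #5] limit_sell(price=105, qty=9): fills=none; bids=[-] asks=[#2:2@97 #3:5@99 #4:7@101 #5:9@105]
After op 7 [order #6] market_buy(qty=8): fills=#6x#2:2@97 #6x#3:5@99 #6x#4:1@101; bids=[-] asks=[#4:6@101 #5:9@105]
After op 8 [order #7] limit_sell(price=97, qty=1): fills=none; bids=[-] asks=[#7:1@97 #4:6@101 #5:9@105]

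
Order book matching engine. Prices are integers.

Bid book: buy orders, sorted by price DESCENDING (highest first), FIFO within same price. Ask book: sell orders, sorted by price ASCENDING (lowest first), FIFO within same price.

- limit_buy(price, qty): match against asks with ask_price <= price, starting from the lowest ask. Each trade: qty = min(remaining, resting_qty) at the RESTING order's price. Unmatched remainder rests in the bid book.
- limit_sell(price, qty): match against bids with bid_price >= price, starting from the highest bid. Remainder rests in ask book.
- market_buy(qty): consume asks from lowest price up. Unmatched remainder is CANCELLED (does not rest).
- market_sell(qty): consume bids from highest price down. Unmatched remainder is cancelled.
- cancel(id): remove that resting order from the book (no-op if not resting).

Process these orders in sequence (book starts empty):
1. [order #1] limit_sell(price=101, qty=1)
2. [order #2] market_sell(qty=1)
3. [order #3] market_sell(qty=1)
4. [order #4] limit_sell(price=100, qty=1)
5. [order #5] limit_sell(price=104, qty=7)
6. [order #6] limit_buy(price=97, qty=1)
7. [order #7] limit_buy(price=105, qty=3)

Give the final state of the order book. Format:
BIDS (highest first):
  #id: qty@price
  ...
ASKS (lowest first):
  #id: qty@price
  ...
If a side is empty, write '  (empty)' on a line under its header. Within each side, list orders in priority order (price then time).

After op 1 [order #1] limit_sell(price=101, qty=1): fills=none; bids=[-] asks=[#1:1@101]
After op 2 [order #2] market_sell(qty=1): fills=none; bids=[-] asks=[#1:1@101]
After op 3 [order #3] market_sell(qty=1): fills=none; bids=[-] asks=[#1:1@101]
After op 4 [order #4] limit_sell(price=100, qty=1): fills=none; bids=[-] asks=[#4:1@100 #1:1@101]
After op 5 [order #5] limit_sell(price=104, qty=7): fills=none; bids=[-] asks=[#4:1@100 #1:1@101 #5:7@104]
After op 6 [order #6] limit_buy(price=97, qty=1): fills=none; bids=[#6:1@97] asks=[#4:1@100 #1:1@101 #5:7@104]
After op 7 [order #7] limit_buy(price=105, qty=3): fills=#7x#4:1@100 #7x#1:1@101 #7x#5:1@104; bids=[#6:1@97] asks=[#5:6@104]

Answer: BIDS (highest first):
  #6: 1@97
ASKS (lowest first):
  #5: 6@104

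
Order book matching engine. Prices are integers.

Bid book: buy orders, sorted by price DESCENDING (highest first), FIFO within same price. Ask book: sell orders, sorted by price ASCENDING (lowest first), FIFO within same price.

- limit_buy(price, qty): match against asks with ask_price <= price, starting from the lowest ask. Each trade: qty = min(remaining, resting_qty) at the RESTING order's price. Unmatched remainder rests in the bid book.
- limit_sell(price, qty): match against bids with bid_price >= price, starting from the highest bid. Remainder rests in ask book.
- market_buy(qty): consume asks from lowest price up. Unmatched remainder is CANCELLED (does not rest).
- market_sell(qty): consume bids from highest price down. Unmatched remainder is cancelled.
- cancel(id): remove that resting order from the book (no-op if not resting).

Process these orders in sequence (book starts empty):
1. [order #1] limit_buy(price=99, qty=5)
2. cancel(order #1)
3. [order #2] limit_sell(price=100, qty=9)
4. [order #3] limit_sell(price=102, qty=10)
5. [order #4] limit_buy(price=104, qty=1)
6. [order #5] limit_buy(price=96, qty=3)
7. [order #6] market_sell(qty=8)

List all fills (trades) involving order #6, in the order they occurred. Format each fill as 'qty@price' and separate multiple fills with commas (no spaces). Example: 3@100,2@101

After op 1 [order #1] limit_buy(price=99, qty=5): fills=none; bids=[#1:5@99] asks=[-]
After op 2 cancel(order #1): fills=none; bids=[-] asks=[-]
After op 3 [order #2] limit_sell(price=100, qty=9): fills=none; bids=[-] asks=[#2:9@100]
After op 4 [order #3] limit_sell(price=102, qty=10): fills=none; bids=[-] asks=[#2:9@100 #3:10@102]
After op 5 [order #4] limit_buy(price=104, qty=1): fills=#4x#2:1@100; bids=[-] asks=[#2:8@100 #3:10@102]
After op 6 [order #5] limit_buy(price=96, qty=3): fills=none; bids=[#5:3@96] asks=[#2:8@100 #3:10@102]
After op 7 [order #6] market_sell(qty=8): fills=#5x#6:3@96; bids=[-] asks=[#2:8@100 #3:10@102]

Answer: 3@96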